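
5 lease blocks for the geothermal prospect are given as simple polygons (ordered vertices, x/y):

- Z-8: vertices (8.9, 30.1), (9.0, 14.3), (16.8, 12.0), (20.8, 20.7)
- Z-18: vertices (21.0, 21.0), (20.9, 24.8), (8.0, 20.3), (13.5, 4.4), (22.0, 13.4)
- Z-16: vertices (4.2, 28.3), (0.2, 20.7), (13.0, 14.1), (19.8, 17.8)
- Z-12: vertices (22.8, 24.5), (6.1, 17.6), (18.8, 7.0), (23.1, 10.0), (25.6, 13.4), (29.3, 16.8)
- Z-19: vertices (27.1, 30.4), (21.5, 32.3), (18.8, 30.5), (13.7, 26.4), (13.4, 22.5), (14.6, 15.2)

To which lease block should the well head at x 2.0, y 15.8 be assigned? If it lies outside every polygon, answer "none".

Cast a ray rightward from (2.0, 15.8). For each polygon, the edges (by vertex number in listed order) whose endpoints lie on opposite sides of y = 15.8, where each meets that height, and whether that is right or left of the point:
Z-8: 1–2 at x≈8.99 (right), 3–4 at x≈18.55 (right) → 2 crossings.
Z-18: 3–4 at x≈9.56 (right), 5–1 at x≈21.68 (right) → 2 crossings.
Z-16: 2–3 at x≈9.70 (right), 3–4 at x≈16.12 (right) → 2 crossings.
Z-12: 2–3 at x≈8.26 (right), 5–6 at x≈28.21 (right) → 2 crossings.
Z-19: 5–6 at x≈14.50 (right), 6–1 at x≈15.09 (right) → 2 crossings.
All counts are even, so the point lies outside every listed polygon.

none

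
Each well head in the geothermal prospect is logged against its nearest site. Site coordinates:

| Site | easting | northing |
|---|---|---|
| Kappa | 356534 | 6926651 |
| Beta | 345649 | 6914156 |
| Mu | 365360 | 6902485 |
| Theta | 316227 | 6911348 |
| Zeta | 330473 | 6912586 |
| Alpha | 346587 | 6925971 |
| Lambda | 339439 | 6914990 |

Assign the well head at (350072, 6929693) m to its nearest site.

Squared distances to each site:
Kappa: 51011208.000; Beta: 260961298.000; Mu: 973998208.000; Theta: 1482023050.000; Zeta: 676770250.000; Alpha: 25998509.000; Lambda: 329238898.000.
Minimum at Alpha.

Alpha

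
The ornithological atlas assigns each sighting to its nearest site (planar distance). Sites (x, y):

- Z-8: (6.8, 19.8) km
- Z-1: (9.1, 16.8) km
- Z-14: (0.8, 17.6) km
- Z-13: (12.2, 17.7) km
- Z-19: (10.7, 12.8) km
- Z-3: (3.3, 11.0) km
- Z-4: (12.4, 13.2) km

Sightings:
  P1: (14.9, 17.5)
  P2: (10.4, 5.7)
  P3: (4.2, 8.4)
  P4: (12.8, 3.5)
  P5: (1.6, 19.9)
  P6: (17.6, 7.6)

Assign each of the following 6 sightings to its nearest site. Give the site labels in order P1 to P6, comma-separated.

Z-13, Z-19, Z-3, Z-19, Z-14, Z-4

P1 → Z-13 (d²=7.33)
P2 → Z-19 (d²=50.50)
P3 → Z-3 (d²=7.57)
P4 → Z-19 (d²=90.90)
P5 → Z-14 (d²=5.93)
P6 → Z-4 (d²=58.40)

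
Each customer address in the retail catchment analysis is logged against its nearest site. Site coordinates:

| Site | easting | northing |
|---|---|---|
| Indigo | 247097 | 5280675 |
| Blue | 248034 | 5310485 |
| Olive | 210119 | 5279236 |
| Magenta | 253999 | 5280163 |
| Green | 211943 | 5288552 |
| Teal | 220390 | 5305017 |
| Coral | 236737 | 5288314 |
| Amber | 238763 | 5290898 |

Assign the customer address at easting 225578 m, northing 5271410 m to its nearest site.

Squared distances to each site:
Indigo: 548907586.000; Blue: 2031127561.000; Olive: 300226957.000; Magenta: 884368250.000; Green: 479761389.000; Teal: 1156345793.000; Coral: 410268497.000; Amber: 553626369.000.
Minimum at Olive.

Olive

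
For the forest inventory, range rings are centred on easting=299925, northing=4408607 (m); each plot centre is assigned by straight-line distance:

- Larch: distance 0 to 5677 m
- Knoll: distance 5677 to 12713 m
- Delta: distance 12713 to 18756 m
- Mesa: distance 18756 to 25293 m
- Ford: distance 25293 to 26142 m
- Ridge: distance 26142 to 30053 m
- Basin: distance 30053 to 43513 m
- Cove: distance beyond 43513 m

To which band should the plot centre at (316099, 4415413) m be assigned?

Distance = √((316099−299925)² + (4415413−4408607)²) = √(261598276.000 + 46321636.000) = 17547.647 m.
12713 ≤ 17547.647 < 18756 → Delta.

Delta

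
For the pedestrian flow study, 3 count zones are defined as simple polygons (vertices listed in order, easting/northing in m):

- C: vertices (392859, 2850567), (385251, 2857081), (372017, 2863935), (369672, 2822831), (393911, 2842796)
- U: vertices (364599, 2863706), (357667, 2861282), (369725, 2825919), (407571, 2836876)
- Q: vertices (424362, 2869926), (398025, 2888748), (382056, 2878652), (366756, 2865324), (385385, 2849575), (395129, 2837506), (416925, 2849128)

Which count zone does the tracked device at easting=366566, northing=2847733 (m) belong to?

U

Cast a ray rightward from (366566, 2847733). For each polygon, the edges (by vertex number in listed order) whose endpoints lie on opposite sides of northing = 2847733, where each meets that height, and whether that is right or left of the point:
C: 3–4 at easting≈371092.7 (right), 5–1 at easting≈393242.7 (right) → 2 crossings.
U: 2–3 at easting≈362286.9 (left), 4–1 at easting≈390182.0 (right) → 1 crossing.
Q: 5–6 at easting≈386872.2 (right), 6–7 at easting≈414308.8 (right) → 2 crossings.
Only U has an odd count, so the point is inside U.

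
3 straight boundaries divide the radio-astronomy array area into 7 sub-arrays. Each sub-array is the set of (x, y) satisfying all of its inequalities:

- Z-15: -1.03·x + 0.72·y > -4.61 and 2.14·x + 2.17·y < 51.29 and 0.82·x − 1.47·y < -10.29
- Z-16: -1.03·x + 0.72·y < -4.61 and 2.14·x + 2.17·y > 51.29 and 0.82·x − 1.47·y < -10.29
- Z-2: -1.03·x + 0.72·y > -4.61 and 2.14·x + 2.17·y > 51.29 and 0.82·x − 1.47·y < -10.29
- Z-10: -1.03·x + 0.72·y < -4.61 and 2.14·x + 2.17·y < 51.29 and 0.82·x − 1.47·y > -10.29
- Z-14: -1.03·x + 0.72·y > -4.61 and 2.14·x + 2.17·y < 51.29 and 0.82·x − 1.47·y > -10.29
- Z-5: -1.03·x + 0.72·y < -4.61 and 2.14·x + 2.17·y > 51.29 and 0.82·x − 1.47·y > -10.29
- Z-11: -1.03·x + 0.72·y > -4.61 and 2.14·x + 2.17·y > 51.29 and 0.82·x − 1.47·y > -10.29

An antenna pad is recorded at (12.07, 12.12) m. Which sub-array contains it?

Z-11

-1.03·12.07 + 0.72·12.12 = -3.706, which is > -4.61
2.14·12.07 + 2.17·12.12 = 52.130, which is > 51.29
0.82·12.07 − 1.47·12.12 = -7.919, which is > -10.29
This sign pattern matches Z-11.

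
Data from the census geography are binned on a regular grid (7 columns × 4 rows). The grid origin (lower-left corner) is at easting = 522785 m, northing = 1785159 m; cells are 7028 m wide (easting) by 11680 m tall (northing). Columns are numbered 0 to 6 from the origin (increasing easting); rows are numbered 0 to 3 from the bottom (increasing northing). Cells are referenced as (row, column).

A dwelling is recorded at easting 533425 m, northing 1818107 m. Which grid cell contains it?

(2, 1)

Column index: ⌊(533425 − 522785) / 7028⌋ = ⌊1.514⌋ = 1
Row offset from origin: ⌊(1818107 − 1785159) / 11680⌋ = ⌊2.821⌋ = 2 → row 2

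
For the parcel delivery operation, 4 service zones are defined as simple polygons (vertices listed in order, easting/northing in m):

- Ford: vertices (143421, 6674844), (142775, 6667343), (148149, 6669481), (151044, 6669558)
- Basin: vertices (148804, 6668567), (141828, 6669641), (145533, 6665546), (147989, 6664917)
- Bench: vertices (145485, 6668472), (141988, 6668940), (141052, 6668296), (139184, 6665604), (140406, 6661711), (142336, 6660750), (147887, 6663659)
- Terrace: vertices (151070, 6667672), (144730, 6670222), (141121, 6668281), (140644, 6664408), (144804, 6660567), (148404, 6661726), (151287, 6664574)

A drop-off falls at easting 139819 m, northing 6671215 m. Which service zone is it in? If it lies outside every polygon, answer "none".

none

Cast a ray rightward from (139819, 6671215). For each polygon, the edges (by vertex number in listed order) whose endpoints lie on opposite sides of northing = 6671215, where each meets that height, and whether that is right or left of the point:
Ford: 1–2 at easting≈143108.5 (right), 4–1 at easting≈148654.4 (right) → 2 crossings.
Basin: no edge straddles that height → 0 crossings.
Bench: no edge straddles that height → 0 crossings.
Terrace: no edge straddles that height → 0 crossings.
All counts are even, so the point lies outside every listed polygon.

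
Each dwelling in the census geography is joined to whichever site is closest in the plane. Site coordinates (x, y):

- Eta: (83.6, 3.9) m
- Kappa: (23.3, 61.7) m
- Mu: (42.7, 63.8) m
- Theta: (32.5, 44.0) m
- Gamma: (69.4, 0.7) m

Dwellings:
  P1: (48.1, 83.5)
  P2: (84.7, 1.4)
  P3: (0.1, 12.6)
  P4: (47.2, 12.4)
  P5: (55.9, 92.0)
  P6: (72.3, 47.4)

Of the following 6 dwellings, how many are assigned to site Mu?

P1 → Mu
P2 → Eta
P3 → Theta
P4 → Gamma
P5 → Mu
P6 → Mu
3 of the 6 go to Mu.

3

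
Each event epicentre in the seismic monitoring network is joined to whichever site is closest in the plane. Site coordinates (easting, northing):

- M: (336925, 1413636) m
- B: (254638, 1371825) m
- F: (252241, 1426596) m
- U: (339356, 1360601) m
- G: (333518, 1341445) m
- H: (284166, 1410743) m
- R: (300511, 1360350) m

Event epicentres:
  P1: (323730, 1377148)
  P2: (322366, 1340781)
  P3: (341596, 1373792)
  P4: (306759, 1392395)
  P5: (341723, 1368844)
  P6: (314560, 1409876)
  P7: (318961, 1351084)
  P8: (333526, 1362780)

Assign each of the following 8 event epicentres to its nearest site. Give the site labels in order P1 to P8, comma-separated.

P1 → U (d²=517975085.00)
P2 → G (d²=124808000.00)
P3 → U (d²=179020081.00)
P4 → H (d²=847092753.00)
P5 → U (d²=73549738.00)
P6 → M (d²=514330825.00)
P7 → G (d²=304816570.00)
P8 → U (d²=38736941.00)

U, G, U, H, U, M, G, U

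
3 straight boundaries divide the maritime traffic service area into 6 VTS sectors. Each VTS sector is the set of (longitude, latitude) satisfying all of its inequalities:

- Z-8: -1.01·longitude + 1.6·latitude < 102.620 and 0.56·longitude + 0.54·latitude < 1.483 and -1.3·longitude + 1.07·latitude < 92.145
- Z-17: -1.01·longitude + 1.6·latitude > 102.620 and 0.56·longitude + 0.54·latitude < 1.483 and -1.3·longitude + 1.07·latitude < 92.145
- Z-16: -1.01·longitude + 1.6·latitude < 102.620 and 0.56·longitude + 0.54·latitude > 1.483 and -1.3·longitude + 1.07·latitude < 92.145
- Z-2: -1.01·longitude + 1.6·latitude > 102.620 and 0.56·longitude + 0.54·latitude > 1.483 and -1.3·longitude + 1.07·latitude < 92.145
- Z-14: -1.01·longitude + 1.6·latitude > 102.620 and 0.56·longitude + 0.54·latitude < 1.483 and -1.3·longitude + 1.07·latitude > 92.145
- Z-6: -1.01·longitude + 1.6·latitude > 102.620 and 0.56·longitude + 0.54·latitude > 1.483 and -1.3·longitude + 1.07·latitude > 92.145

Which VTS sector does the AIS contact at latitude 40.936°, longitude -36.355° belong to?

-1.01·-36.355 + 1.6·40.936 = 102.216, which is < 102.620
0.56·-36.355 + 0.54·40.936 = 1.747, which is > 1.483
-1.3·-36.355 + 1.07·40.936 = 91.063, which is < 92.145
This sign pattern matches Z-16.

Z-16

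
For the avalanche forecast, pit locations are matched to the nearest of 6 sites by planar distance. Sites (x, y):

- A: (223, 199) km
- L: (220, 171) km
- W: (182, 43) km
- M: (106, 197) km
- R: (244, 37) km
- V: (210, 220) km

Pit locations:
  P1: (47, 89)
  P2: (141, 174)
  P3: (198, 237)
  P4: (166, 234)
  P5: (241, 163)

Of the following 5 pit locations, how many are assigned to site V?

2

P1 → M
P2 → M
P3 → V
P4 → V
P5 → L
2 of the 5 go to V.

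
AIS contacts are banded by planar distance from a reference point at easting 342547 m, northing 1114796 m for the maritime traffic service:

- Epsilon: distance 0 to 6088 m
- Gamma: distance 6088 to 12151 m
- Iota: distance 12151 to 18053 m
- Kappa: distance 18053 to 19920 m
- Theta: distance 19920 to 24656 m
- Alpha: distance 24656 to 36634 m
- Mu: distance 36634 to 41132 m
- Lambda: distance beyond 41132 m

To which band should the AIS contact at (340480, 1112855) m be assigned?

Epsilon

Distance = √((340480−342547)² + (1112855−1114796)²) = √(4272489.000 + 3767481.000) = 2835.484 m.
0 ≤ 2835.484 < 6088 → Epsilon.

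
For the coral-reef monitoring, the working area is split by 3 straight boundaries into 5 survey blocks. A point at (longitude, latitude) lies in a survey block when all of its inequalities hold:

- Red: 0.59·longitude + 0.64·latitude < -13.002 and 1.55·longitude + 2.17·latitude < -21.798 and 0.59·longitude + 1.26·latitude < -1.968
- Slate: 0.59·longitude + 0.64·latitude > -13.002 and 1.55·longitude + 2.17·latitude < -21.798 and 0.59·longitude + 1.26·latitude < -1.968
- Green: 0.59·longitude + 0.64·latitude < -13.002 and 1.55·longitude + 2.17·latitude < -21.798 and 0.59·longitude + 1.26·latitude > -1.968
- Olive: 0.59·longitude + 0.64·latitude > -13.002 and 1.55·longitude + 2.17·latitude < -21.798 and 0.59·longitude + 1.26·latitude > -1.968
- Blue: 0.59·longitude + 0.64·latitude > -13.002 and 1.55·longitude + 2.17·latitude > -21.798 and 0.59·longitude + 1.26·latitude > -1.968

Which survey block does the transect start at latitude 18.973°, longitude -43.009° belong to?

Green

0.59·-43.009 + 0.64·18.973 = -13.233, which is < -13.002
1.55·-43.009 + 2.17·18.973 = -25.493, which is < -21.798
0.59·-43.009 + 1.26·18.973 = -1.469, which is > -1.968
This sign pattern matches Green.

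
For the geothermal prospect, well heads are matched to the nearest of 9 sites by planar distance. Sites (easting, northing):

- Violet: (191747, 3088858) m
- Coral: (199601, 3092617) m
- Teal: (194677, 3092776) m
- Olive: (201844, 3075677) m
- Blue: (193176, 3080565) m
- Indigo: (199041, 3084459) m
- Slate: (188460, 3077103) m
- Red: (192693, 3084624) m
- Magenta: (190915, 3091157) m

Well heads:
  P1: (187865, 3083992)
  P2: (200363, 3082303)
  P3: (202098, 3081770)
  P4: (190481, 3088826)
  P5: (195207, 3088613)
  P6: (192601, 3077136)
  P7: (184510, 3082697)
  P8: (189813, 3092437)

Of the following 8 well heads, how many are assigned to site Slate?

P1 → Red
P2 → Indigo
P3 → Indigo
P4 → Violet
P5 → Violet
P6 → Blue
P7 → Slate
P8 → Magenta
1 of the 8 goes to Slate.

1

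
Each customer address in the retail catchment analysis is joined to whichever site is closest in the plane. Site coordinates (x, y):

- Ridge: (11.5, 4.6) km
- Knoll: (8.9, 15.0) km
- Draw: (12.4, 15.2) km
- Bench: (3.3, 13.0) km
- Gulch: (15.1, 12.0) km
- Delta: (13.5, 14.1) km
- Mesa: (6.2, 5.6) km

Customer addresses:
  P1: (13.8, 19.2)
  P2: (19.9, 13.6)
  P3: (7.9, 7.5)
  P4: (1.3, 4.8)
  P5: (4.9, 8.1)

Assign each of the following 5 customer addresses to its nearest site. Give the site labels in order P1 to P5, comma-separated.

Draw, Gulch, Mesa, Mesa, Mesa

P1 → Draw (d²=17.96)
P2 → Gulch (d²=25.60)
P3 → Mesa (d²=6.50)
P4 → Mesa (d²=24.65)
P5 → Mesa (d²=7.94)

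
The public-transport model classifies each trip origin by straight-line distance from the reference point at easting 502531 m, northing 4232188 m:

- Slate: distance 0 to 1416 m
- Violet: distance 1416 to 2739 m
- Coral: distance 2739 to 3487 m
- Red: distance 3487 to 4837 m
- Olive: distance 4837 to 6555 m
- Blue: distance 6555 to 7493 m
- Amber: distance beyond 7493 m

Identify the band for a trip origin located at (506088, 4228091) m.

Olive

Distance = √((506088−502531)² + (4228091−4232188)²) = √(12652249.000 + 16785409.000) = 5425.648 m.
4837 ≤ 5425.648 < 6555 → Olive.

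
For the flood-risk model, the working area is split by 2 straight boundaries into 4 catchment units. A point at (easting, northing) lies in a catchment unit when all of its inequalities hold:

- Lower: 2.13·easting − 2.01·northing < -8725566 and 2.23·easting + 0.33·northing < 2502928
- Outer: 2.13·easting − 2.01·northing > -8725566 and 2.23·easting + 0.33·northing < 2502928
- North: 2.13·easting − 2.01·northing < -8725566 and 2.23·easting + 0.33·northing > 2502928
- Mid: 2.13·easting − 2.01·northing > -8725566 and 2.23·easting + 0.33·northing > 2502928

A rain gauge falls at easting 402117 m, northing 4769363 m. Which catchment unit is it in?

Lower

2.13·402117 − 2.01·4769363 = -8729910.420, which is < -8725566
2.23·402117 + 0.33·4769363 = 2470610.700, which is < 2502928
This sign pattern matches Lower.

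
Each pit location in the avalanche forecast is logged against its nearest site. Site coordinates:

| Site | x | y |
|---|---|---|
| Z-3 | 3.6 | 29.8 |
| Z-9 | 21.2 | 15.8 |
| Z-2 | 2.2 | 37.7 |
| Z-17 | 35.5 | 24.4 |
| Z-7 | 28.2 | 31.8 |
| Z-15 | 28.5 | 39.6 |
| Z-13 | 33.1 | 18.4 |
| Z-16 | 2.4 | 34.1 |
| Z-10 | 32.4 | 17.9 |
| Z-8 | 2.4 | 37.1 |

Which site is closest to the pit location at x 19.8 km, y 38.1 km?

Squared distances to each site:
Z-3: 331.330; Z-9: 499.250; Z-2: 309.920; Z-17: 434.180; Z-7: 110.250; Z-15: 77.940; Z-13: 564.980; Z-16: 318.760; Z-10: 566.800; Z-8: 303.760.
Minimum at Z-15.

Z-15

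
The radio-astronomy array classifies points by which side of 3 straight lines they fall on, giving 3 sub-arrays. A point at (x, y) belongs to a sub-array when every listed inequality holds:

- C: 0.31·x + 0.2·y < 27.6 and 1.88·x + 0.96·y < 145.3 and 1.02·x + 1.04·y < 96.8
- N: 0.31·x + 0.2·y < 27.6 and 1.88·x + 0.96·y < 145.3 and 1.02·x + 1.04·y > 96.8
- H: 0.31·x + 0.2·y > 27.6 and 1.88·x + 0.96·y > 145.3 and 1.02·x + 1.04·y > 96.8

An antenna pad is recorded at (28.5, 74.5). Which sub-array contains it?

0.31·28.5 + 0.2·74.5 = 23.735, which is < 27.6
1.88·28.5 + 0.96·74.5 = 125.100, which is < 145.3
1.02·28.5 + 1.04·74.5 = 106.550, which is > 96.8
This sign pattern matches N.

N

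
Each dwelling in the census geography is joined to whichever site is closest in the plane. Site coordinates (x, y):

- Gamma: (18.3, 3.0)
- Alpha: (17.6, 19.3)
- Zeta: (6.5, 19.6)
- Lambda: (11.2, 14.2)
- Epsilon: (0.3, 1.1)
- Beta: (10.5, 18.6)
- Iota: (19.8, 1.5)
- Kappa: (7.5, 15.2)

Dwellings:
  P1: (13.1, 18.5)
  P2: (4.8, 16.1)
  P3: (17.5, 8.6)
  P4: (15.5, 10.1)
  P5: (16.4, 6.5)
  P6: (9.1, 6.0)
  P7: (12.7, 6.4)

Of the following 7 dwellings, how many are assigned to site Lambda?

2

P1 → Beta
P2 → Kappa
P3 → Gamma
P4 → Lambda
P5 → Gamma
P6 → Lambda
P7 → Gamma
2 of the 7 go to Lambda.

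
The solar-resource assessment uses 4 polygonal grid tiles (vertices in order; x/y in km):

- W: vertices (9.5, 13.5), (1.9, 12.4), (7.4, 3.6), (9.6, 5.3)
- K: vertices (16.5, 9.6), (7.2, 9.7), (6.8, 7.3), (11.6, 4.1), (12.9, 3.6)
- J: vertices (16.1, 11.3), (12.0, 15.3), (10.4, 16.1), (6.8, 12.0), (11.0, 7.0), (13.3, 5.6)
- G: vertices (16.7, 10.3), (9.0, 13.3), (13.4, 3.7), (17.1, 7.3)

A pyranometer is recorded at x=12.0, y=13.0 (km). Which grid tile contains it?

Cast a ray rightward from (12.0, 13.0). For each polygon, the edges (by vertex number in listed order) whose endpoints lie on opposite sides of y = 13.0, where each meets that height, and whether that is right or left of the point:
W: 1–2 at x≈6.05 (left), 4–1 at x≈9.51 (left) → 0 crossings.
K: no edge straddles that height → 0 crossings.
J: 1–2 at x≈14.36 (right), 3–4 at x≈7.68 (left) → 1 crossing.
G: 1–2 at x≈9.77 (left), 2–3 at x≈9.14 (left) → 0 crossings.
Only J has an odd count, so the point is inside J.

J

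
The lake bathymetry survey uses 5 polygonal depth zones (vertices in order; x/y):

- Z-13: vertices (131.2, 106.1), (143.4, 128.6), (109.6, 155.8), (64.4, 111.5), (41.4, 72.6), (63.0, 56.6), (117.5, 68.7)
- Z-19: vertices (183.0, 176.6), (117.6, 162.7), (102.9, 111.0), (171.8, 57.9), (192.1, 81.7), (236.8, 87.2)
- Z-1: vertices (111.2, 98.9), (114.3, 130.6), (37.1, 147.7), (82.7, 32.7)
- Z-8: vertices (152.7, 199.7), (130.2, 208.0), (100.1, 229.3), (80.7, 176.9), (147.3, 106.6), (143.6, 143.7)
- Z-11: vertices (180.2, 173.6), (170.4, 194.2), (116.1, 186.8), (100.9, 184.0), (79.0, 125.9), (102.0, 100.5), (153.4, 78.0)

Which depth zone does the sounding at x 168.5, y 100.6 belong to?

Z-19

Cast a ray rightward from (168.5, 100.6). For each polygon, the edges (by vertex number in listed order) whose endpoints lie on opposite sides of y = 100.6, where each meets that height, and whether that is right or left of the point:
Z-13: 4–5 at x≈57.96 (left), 7–1 at x≈129.19 (left) → 0 crossings.
Z-19: 3–4 at x≈116.39 (left), 6–1 at x≈228.74 (right) → 1 crossing.
Z-1: 1–2 at x≈111.37 (left), 3–4 at x≈55.78 (left) → 0 crossings.
Z-8: no edge straddles that height → 0 crossings.
Z-11: 5–6 at x≈101.91 (left), 7–1 at x≈159.74 (left) → 0 crossings.
Only Z-19 has an odd count, so the point is inside Z-19.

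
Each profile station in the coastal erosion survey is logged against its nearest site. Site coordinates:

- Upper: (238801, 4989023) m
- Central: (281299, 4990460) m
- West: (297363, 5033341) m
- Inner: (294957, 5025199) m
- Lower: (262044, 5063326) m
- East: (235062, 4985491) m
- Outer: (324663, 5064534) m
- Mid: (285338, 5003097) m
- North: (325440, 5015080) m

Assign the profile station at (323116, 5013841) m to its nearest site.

North

Squared distances to each site:
Upper: 7724952349.000; Central: 2295332650.000; West: 1043467009.000; Inner: 921933445.000; Lower: 6178554409.000; East: 8557229416.000; Outer: 2572173458.000; Mid: 1542610820.000; North: 6936097.000.
Minimum at North.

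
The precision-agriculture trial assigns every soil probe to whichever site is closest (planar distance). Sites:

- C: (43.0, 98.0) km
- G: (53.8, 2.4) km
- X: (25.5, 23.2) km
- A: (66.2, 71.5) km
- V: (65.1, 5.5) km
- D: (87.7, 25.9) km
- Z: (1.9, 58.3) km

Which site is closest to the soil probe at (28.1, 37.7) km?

Squared distances to each site:
C: 3858.100; G: 1906.580; X: 217.010; A: 2594.050; V: 2405.840; D: 3691.400; Z: 1110.800.
Minimum at X.

X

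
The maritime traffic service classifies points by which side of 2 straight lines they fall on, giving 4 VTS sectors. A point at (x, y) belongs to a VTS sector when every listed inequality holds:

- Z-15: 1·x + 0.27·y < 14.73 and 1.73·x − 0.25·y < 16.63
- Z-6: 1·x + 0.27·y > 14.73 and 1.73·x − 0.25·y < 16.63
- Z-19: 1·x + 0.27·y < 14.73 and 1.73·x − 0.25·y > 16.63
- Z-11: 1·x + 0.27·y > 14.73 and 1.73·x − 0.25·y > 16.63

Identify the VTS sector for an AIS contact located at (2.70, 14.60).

1·2.70 + 0.27·14.60 = 6.642, which is < 14.73
1.73·2.70 − 0.25·14.60 = 1.021, which is < 16.63
This sign pattern matches Z-15.

Z-15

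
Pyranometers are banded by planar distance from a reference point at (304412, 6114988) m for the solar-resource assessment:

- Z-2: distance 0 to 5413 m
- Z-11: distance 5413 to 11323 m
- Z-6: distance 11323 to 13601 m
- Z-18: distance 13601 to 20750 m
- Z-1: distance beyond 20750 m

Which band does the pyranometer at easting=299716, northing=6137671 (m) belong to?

Distance = √((299716−304412)² + (6137671−6114988)²) = √(22052416.000 + 514518489.000) = 23164.000 m.
20750 ≤ 23164.000 < ∞ → Z-1.

Z-1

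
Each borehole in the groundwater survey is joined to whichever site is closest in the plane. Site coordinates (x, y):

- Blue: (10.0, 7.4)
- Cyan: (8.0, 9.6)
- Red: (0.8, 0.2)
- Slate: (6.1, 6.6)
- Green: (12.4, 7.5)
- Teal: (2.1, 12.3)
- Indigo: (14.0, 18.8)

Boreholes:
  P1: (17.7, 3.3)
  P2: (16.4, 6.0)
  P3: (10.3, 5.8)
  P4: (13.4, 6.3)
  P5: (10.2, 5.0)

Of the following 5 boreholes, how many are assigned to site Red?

0

P1 → Green
P2 → Green
P3 → Blue
P4 → Green
P5 → Blue
0 of the 5 go to Red.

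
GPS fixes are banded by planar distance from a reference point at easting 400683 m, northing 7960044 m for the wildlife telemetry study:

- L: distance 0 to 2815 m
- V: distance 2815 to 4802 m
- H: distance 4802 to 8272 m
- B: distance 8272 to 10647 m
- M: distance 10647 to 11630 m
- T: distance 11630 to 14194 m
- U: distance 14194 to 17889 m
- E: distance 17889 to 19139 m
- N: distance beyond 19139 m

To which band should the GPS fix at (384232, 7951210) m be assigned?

Distance = √((384232−400683)² + (7951210−7960044)²) = √(270635401.000 + 78039556.000) = 18672.840 m.
17889 ≤ 18672.840 < 19139 → E.

E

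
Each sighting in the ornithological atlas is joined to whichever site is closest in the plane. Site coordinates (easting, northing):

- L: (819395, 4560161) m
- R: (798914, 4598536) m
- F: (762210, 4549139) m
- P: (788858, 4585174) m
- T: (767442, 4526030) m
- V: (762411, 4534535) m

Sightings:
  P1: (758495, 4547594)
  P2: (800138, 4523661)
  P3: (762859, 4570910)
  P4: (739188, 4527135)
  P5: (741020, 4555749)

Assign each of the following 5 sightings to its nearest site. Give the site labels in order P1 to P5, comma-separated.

F, T, F, V, F

P1 → F (d²=16188250.00)
P2 → T (d²=1074640577.00)
P3 → F (d²=474397642.00)
P4 → V (d²=594067729.00)
P5 → F (d²=492708200.00)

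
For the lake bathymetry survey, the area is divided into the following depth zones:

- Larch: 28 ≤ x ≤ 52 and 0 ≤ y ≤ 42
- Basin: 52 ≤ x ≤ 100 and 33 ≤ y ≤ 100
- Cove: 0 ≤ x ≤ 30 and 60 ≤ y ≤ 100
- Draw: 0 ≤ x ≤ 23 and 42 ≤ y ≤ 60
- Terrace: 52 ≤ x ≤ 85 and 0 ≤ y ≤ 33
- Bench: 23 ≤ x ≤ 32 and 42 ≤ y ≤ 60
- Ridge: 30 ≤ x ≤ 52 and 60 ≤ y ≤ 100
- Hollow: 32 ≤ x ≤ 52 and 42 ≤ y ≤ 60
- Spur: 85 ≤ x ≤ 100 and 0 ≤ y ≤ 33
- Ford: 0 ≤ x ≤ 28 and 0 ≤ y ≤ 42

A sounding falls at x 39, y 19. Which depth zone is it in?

Larch

The point has x = 39 and y = 19.
Only Larch satisfies 28 ≤ x ≤ 52 and 0 ≤ y ≤ 42.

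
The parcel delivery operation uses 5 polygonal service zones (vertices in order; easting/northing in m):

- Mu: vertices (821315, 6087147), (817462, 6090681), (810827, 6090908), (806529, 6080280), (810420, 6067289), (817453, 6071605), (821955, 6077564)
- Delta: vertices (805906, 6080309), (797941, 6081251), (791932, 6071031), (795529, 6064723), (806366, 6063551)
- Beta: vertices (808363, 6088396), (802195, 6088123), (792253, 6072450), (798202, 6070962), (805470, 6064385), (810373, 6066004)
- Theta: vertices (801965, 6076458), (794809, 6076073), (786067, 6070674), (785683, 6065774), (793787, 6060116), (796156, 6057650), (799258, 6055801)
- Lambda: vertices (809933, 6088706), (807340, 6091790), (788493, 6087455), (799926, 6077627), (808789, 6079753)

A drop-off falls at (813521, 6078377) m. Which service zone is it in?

Cast a ray rightward from (813521, 6078377). For each polygon, the edges (by vertex number in listed order) whose endpoints lie on opposite sides of northing = 6078377, where each meets that height, and whether that is right or left of the point:
Mu: 4–5 at easting≈807099.0 (left), 7–1 at easting≈821900.7 (right) → 1 crossing.
Delta: 2–3 at easting≈796251.2 (left), 5–1 at easting≈805959.0 (left) → 0 crossings.
Beta: 2–3 at easting≈796012.7 (left), 6–1 at easting≈809262.3 (left) → 0 crossings.
Theta: no edge straddles that height → 0 crossings.
Lambda: 3–4 at easting≈799053.5 (left), 4–5 at easting≈803052.6 (left) → 0 crossings.
Only Mu has an odd count, so the point is inside Mu.

Mu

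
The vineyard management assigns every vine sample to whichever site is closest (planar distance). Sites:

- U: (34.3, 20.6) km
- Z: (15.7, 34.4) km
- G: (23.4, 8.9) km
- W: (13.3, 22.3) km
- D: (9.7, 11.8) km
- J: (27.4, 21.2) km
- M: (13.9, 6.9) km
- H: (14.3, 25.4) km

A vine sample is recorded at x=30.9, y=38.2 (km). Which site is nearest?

Z

Squared distances to each site:
U: 321.320; Z: 245.480; G: 914.740; W: 562.570; D: 1146.400; J: 301.250; M: 1268.690; H: 439.400.
Minimum at Z.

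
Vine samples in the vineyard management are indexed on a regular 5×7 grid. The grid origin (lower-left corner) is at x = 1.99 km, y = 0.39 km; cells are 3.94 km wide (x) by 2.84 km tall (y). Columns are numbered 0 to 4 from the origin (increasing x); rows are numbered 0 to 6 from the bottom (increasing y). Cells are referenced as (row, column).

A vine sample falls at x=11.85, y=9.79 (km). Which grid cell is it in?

(3, 2)

Column index: ⌊(11.85 − 1.99) / 3.94⌋ = ⌊2.503⌋ = 2
Row offset from origin: ⌊(9.79 − 0.39) / 2.84⌋ = ⌊3.310⌋ = 3 → row 3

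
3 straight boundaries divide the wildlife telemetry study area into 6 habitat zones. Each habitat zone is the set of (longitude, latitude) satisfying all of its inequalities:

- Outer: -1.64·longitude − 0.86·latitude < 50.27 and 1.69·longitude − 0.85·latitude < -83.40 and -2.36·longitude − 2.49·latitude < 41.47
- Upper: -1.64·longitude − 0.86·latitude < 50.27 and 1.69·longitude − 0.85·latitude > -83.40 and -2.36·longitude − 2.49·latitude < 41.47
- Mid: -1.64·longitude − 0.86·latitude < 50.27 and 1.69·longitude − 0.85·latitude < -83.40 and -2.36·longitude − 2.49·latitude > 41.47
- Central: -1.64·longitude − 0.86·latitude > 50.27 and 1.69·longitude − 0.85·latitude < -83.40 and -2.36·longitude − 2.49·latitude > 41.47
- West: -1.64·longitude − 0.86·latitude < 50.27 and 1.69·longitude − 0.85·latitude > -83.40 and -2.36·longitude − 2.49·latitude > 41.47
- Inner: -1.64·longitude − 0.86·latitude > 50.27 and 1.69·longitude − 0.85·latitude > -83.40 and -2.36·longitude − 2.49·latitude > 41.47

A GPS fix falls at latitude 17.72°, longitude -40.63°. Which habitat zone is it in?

-1.64·-40.63 − 0.86·17.72 = 51.394, which is > 50.27
1.69·-40.63 − 0.85·17.72 = -83.727, which is < -83.40
-2.36·-40.63 − 2.49·17.72 = 51.764, which is > 41.47
This sign pattern matches Central.

Central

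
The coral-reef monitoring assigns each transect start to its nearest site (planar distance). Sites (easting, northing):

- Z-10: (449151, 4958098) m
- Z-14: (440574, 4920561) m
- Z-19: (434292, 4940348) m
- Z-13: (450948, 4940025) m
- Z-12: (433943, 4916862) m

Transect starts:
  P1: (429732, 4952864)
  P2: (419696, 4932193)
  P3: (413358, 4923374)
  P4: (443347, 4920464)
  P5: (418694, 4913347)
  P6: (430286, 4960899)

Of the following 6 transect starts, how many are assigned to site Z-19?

2

P1 → Z-19
P2 → Z-19
P3 → Z-12
P4 → Z-14
P5 → Z-12
P6 → Z-10
2 of the 6 go to Z-19.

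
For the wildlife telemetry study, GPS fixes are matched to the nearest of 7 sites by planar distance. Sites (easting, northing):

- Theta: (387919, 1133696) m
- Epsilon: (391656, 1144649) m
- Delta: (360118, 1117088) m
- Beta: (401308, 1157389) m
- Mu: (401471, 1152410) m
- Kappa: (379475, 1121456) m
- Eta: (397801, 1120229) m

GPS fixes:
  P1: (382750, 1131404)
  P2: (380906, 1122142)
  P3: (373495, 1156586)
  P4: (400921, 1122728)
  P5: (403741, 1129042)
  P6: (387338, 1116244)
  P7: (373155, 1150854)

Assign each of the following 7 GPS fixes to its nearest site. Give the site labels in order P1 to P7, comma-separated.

P1 → Theta (d²=31971825.00)
P2 → Kappa (d²=2518357.00)
P3 → Epsilon (d²=472313890.00)
P4 → Eta (d²=15979401.00)
P5 → Eta (d²=112952569.00)
P6 → Kappa (d²=88991713.00)
P7 → Epsilon (d²=380789026.00)

Theta, Kappa, Epsilon, Eta, Eta, Kappa, Epsilon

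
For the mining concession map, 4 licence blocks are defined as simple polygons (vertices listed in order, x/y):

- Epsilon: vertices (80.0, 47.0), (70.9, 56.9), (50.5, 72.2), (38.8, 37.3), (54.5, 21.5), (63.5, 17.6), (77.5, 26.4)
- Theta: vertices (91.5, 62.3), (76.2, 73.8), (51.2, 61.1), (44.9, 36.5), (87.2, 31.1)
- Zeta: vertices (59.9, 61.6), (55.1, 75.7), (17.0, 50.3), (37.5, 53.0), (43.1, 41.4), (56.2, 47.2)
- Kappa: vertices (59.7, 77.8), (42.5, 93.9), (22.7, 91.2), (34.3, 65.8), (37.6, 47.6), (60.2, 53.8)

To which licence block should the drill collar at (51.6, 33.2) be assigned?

Epsilon

Cast a ray rightward from (51.6, 33.2). For each polygon, the edges (by vertex number in listed order) whose endpoints lie on opposite sides of y = 33.2, where each meets that height, and whether that is right or left of the point:
Epsilon: 4–5 at x≈42.87 (left), 7–1 at x≈78.33 (right) → 1 crossing.
Theta: 4–5 at x≈70.75 (right), 5–1 at x≈87.49 (right) → 2 crossings.
Zeta: no edge straddles that height → 0 crossings.
Kappa: no edge straddles that height → 0 crossings.
Only Epsilon has an odd count, so the point is inside Epsilon.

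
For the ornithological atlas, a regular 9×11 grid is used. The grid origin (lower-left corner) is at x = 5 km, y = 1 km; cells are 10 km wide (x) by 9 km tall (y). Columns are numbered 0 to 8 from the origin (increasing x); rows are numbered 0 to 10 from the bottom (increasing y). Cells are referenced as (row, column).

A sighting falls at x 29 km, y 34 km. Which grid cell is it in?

Column index: ⌊(29 − 5) / 10⌋ = ⌊2.400⌋ = 2
Row offset from origin: ⌊(34 − 1) / 9⌋ = ⌊3.667⌋ = 3 → row 3

(3, 2)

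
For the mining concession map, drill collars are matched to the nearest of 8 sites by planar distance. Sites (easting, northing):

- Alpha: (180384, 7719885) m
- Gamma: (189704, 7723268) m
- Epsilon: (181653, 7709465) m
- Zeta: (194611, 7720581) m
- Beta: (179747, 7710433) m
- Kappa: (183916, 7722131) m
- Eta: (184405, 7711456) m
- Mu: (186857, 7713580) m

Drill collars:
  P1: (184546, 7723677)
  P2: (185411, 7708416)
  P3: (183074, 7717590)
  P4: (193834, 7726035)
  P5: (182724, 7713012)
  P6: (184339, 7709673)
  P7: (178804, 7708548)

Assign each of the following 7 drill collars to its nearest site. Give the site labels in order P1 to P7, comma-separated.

Kappa, Eta, Alpha, Gamma, Eta, Eta, Beta

P1 → Kappa (d²=2787016.00)
P2 → Eta (d²=10253636.00)
P3 → Alpha (d²=12503125.00)
P4 → Gamma (d²=24713189.00)
P5 → Eta (d²=5246897.00)
P6 → Eta (d²=3183445.00)
P7 → Beta (d²=4442474.00)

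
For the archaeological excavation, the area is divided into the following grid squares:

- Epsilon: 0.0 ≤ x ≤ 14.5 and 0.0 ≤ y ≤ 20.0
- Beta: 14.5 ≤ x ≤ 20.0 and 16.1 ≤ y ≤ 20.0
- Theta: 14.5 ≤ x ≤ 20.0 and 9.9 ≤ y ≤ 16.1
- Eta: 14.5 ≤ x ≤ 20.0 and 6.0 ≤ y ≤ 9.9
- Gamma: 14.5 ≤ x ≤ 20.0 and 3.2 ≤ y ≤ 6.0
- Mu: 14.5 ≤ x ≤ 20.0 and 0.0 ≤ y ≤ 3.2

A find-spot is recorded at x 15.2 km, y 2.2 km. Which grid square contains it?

Mu

The point has x = 15.2 and y = 2.2.
Only Mu satisfies 14.5 ≤ x ≤ 20.0 and 0.0 ≤ y ≤ 3.2.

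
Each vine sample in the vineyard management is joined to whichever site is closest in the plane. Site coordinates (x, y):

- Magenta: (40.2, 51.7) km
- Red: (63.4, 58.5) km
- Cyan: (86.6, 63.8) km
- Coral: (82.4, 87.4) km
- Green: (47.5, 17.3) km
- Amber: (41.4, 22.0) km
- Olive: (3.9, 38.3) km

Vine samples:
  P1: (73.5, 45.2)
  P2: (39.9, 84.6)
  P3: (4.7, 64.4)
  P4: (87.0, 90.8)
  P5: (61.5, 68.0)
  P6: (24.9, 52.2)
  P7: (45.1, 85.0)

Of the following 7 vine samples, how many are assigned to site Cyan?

P1 → Red
P2 → Magenta
P3 → Olive
P4 → Coral
P5 → Red
P6 → Magenta
P7 → Red
0 of the 7 go to Cyan.

0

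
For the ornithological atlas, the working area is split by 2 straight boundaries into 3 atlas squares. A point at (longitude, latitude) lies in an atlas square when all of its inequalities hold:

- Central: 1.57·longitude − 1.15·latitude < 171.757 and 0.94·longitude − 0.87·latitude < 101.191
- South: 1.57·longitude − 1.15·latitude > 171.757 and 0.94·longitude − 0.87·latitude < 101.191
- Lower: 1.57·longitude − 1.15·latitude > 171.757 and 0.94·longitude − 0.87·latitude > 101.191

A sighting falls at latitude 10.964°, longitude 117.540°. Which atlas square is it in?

South

1.57·117.540 − 1.15·10.964 = 171.929, which is > 171.757
0.94·117.540 − 0.87·10.964 = 100.949, which is < 101.191
This sign pattern matches South.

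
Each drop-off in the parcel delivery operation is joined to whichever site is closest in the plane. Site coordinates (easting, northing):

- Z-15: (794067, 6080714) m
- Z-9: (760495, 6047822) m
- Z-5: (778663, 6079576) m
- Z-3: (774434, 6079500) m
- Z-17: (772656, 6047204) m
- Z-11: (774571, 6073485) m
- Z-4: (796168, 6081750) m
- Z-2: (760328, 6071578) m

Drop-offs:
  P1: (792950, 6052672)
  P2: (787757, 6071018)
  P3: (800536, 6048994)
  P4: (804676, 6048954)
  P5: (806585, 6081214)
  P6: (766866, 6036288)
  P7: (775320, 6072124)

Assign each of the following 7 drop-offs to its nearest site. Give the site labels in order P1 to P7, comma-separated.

Z-17, Z-15, Z-17, Z-17, Z-4, Z-17, Z-11

P1 → Z-17 (d²=441745460.00)
P2 → Z-15 (d²=133828516.00)
P3 → Z-17 (d²=780498500.00)
P4 → Z-17 (d²=1028342900.00)
P5 → Z-4 (d²=108801185.00)
P6 → Z-17 (d²=152683156.00)
P7 → Z-11 (d²=2413322.00)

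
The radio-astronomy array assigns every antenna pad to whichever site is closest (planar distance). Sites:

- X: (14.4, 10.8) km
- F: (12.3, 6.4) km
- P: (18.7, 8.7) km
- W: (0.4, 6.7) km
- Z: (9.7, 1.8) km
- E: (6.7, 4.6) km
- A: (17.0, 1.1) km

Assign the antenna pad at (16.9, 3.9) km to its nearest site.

Squared distances to each site:
X: 53.860; F: 27.410; P: 26.280; W: 280.090; Z: 56.250; E: 104.530; A: 7.850.
Minimum at A.

A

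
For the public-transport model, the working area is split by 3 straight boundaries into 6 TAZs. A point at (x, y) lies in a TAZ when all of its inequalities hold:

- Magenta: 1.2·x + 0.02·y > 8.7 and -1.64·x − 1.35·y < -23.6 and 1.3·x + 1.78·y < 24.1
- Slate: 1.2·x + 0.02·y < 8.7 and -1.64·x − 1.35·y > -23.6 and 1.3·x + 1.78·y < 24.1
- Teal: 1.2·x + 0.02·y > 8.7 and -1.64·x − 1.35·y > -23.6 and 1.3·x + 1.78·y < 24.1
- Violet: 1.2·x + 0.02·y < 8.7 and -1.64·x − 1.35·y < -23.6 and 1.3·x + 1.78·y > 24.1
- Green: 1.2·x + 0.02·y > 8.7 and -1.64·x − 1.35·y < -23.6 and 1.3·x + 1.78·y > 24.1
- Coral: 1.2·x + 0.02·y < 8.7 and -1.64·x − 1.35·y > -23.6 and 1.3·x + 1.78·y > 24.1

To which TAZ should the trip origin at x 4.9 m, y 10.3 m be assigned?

1.2·4.9 + 0.02·10.3 = 6.086, which is < 8.7
-1.64·4.9 − 1.35·10.3 = -21.941, which is > -23.6
1.3·4.9 + 1.78·10.3 = 24.704, which is > 24.1
This sign pattern matches Coral.

Coral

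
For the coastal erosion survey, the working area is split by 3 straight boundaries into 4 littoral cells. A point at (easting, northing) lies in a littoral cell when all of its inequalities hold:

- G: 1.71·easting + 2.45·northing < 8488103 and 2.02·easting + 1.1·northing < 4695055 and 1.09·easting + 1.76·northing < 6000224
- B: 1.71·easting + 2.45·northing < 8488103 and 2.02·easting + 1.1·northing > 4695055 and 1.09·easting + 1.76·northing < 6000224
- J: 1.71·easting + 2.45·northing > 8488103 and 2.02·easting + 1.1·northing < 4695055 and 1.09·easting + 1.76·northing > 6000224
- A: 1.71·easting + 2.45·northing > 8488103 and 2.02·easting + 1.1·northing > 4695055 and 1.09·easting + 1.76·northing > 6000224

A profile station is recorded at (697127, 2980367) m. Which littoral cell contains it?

J

1.71·697127 + 2.45·2980367 = 8493986.320, which is > 8488103
2.02·697127 + 1.1·2980367 = 4686600.240, which is < 4695055
1.09·697127 + 1.76·2980367 = 6005314.350, which is > 6000224
This sign pattern matches J.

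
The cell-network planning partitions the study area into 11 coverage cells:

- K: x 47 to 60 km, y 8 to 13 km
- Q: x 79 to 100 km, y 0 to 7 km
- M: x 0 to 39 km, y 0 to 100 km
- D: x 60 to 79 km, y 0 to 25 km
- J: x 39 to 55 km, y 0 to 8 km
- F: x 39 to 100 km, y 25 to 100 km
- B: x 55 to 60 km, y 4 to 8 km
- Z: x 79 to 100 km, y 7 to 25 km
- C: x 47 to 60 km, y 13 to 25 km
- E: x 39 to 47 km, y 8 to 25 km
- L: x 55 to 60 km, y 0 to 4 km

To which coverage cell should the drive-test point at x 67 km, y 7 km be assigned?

D

The point has x = 67 and y = 7.
Only D satisfies 60 ≤ x ≤ 79 and 0 ≤ y ≤ 25.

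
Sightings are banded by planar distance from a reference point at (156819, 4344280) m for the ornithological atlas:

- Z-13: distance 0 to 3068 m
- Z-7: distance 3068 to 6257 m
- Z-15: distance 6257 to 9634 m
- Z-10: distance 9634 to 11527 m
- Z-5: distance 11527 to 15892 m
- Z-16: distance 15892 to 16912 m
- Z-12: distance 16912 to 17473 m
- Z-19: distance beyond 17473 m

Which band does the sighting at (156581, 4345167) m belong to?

Z-13

Distance = √((156581−156819)² + (4345167−4344280)²) = √(56644.000 + 786769.000) = 918.375 m.
0 ≤ 918.375 < 3068 → Z-13.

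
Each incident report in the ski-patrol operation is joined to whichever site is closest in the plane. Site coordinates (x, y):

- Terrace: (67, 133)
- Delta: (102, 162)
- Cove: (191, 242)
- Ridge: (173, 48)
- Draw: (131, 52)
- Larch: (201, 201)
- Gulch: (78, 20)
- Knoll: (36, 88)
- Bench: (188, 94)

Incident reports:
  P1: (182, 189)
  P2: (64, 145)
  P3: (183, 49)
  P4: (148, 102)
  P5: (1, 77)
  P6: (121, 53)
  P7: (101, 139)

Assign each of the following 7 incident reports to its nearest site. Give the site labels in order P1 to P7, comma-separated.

Larch, Terrace, Ridge, Bench, Knoll, Draw, Delta

P1 → Larch (d²=505.00)
P2 → Terrace (d²=153.00)
P3 → Ridge (d²=101.00)
P4 → Bench (d²=1664.00)
P5 → Knoll (d²=1346.00)
P6 → Draw (d²=101.00)
P7 → Delta (d²=530.00)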